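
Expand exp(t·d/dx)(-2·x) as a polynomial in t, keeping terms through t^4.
- 2 t - 2 x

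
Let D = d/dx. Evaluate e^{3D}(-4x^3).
- 4 x^{3} - 36 x^{2} - 108 x - 108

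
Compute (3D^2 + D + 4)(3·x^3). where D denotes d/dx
3 x \left(4 x^{2} + 3 x + 18\right)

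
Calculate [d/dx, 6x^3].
18 x^{2}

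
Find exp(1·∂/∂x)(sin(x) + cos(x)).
\sqrt{2} \sin{\left(x + \frac{\pi}{4} + 1 \right)}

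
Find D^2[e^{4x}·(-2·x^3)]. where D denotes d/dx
- 4 x \left(8 x^{2} + 12 x + 3\right) e^{4 x}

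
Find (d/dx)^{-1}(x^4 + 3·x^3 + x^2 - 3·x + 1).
\frac{x^{5}}{5} + \frac{3 x^{4}}{4} + \frac{x^{3}}{3} - \frac{3 x^{2}}{2} + x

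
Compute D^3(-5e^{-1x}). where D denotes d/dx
5 e^{- x}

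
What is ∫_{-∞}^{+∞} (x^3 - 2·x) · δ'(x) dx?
2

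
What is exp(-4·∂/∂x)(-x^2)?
- x^{2} + 8 x - 16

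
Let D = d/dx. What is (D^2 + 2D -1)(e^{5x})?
34 e^{5 x}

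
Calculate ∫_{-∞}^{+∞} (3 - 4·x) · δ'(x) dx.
4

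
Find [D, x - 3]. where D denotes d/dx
1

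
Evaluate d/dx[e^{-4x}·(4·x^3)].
x^{2} \left(12 - 16 x\right) e^{- 4 x}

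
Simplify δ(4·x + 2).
\frac{\delta(x + 1/2)}{4}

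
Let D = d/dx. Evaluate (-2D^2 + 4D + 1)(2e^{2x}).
2 e^{2 x}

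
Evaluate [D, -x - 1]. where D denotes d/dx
-1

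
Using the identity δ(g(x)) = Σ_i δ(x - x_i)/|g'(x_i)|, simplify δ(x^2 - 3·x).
\frac{\delta(x - 3) + \delta(x)}{3}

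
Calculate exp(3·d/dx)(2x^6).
2 x^{6} + 36 x^{5} + 270 x^{4} + 1080 x^{3} + 2430 x^{2} + 2916 x + 1458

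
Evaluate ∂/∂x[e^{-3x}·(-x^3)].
3 x^{2} \left(x - 1\right) e^{- 3 x}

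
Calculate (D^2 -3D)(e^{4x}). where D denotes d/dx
4 e^{4 x}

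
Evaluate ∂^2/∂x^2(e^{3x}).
9 e^{3 x}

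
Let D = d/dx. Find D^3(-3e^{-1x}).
3 e^{- x}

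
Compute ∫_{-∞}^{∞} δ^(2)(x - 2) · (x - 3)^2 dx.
2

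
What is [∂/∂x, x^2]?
2 x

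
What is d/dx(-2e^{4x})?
- 8 e^{4 x}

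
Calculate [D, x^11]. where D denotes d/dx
11 x^{10}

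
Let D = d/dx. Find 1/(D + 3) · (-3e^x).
- \frac{3 e^{x}}{4}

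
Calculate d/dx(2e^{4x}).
8 e^{4 x}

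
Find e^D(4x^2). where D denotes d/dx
4 x^{2} + 8 x + 4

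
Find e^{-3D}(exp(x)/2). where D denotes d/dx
\frac{e^{x - 3}}{2}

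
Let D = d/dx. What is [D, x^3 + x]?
3 x^{2} + 1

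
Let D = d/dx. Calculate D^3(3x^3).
18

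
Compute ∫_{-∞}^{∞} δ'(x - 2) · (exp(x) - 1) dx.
- e^{2}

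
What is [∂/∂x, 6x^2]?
12 x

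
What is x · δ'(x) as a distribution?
-\delta(x)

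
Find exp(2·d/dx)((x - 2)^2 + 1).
x^{2} + 1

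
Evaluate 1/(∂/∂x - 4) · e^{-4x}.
- \frac{e^{- 4 x}}{8}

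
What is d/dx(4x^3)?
12 x^{2}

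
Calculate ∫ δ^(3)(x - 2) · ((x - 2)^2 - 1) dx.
0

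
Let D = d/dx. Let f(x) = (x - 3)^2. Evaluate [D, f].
2 x - 6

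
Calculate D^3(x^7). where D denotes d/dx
210 x^{4}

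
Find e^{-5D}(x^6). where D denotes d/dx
x^{6} - 30 x^{5} + 375 x^{4} - 2500 x^{3} + 9375 x^{2} - 18750 x + 15625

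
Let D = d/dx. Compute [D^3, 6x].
18D^{2}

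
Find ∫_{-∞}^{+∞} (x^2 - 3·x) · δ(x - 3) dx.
0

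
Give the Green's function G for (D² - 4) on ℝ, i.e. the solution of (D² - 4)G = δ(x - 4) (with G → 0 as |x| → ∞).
-\frac{e^{-2|x - 4|}}{4}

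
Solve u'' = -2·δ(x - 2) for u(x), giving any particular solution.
-|x - 2|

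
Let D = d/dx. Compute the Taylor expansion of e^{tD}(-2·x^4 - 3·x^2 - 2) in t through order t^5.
- 2 t^{4} - 8 t^{3} x - 3 t^{2} \left(4 x^{2} + 1\right) - 2 t x \left(4 x^{2} + 3\right) - 2 x^{4} - 3 x^{2} - 2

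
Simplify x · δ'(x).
-\delta(x)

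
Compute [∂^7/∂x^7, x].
7\frac{d^{6}}{dx^{6}}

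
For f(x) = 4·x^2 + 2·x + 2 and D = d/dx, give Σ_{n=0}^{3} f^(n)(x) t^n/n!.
4 t^{2} + 2 t \left(4 x + 1\right) + 4 x^{2} + 2 x + 2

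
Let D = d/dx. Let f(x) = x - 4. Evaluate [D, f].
1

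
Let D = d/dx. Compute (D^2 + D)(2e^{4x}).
40 e^{4 x}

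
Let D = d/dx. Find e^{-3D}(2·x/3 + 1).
\frac{2 x}{3} - 1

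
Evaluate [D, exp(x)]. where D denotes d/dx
e^{x}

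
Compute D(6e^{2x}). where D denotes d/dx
12 e^{2 x}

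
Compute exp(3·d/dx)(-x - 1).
- x - 4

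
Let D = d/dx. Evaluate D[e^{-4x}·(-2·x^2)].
4 x \left(2 x - 1\right) e^{- 4 x}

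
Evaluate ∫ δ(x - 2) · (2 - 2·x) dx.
-2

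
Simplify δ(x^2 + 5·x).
\frac{\delta(x + 5) + \delta(x)}{5}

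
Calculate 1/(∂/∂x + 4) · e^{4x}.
\frac{e^{4 x}}{8}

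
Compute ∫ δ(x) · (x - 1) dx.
-1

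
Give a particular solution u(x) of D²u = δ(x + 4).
\frac{|x + 4|}{2}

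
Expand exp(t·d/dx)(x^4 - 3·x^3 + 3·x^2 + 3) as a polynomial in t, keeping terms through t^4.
t^{4} + t^{3} \left(4 x - 3\right) + t^{2} \left(6 x^{2} - 9 x + 3\right) + t x \left(4 x^{2} - 9 x + 6\right) + x^{4} - 3 x^{3} + 3 x^{2} + 3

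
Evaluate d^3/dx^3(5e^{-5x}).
- 625 e^{- 5 x}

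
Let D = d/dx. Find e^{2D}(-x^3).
- x^{3} - 6 x^{2} - 12 x - 8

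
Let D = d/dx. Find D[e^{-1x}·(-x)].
\left(x - 1\right) e^{- x}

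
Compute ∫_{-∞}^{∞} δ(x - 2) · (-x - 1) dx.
-3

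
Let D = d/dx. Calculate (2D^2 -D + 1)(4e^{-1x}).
16 e^{- x}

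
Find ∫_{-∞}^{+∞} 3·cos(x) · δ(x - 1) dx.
3 \cos{\left(1 \right)}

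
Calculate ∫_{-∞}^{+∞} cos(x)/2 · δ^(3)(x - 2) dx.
- \frac{\sin{\left(2 \right)}}{2}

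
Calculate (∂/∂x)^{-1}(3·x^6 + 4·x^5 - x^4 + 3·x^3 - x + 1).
\frac{3 x^{7}}{7} + \frac{2 x^{6}}{3} - \frac{x^{5}}{5} + \frac{3 x^{4}}{4} - \frac{x^{2}}{2} + x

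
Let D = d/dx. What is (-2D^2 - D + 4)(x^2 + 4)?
4 x^{2} - 2 x + 12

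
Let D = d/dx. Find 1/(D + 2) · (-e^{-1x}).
- e^{- x}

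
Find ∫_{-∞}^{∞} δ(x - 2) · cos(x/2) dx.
\cos{\left(1 \right)}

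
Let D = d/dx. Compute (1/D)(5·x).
\frac{5 x^{2}}{2}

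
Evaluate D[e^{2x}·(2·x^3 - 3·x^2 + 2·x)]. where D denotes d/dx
2 \left(2 x^{3} - x + 1\right) e^{2 x}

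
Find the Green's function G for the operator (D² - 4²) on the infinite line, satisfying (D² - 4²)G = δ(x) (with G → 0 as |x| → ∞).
-\frac{e^{-4|x|}}{8}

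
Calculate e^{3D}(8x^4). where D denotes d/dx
8 x^{4} + 96 x^{3} + 432 x^{2} + 864 x + 648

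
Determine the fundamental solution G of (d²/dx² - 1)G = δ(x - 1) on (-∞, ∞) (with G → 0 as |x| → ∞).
-\frac{e^{-|x - 1|}}{2}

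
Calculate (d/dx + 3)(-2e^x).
- 8 e^{x}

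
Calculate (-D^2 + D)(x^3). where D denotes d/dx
3 x \left(x - 2\right)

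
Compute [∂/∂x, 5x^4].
20 x^{3}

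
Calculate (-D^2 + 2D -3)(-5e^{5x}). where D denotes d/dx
90 e^{5 x}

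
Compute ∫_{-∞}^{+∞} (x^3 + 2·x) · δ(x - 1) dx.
3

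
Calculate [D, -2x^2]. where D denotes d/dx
- 4 x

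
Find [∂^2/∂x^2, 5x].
10\frac{d}{dx}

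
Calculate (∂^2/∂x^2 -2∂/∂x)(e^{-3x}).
15 e^{- 3 x}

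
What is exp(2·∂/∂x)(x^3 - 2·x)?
x^{3} + 6 x^{2} + 10 x + 4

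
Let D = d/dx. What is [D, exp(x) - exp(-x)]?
2 \cosh{\left(x \right)}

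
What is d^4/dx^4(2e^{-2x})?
32 e^{- 2 x}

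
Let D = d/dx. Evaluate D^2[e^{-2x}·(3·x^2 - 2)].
2 \left(6 x^{2} - 12 x - 1\right) e^{- 2 x}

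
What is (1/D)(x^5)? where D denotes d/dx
\frac{x^{6}}{6}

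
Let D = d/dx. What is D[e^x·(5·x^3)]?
5 x^{2} \left(x + 3\right) e^{x}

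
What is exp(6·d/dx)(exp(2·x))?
e^{2 x + 12}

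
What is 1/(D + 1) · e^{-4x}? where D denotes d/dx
- \frac{e^{- 4 x}}{3}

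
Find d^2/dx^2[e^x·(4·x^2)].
4 \left(x^{2} + 4 x + 2\right) e^{x}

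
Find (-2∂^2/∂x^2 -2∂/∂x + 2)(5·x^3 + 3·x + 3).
2 x \left(5 x^{2} - 15 x - 27\right)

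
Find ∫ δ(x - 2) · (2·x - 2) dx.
2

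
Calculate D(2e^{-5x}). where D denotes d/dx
- 10 e^{- 5 x}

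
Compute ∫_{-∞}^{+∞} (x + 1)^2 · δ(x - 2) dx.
9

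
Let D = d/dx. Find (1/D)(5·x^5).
\frac{5 x^{6}}{6}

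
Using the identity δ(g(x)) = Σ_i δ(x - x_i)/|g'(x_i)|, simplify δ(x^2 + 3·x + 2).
\frac{\delta(x + 1) + \delta(x + 2)}{1}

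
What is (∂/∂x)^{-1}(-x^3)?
- \frac{x^{4}}{4}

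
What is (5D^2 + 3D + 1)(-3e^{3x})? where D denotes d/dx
- 165 e^{3 x}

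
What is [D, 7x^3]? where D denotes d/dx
21 x^{2}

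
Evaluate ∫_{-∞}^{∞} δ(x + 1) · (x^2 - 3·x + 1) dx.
5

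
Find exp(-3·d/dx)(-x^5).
- x^{5} + 15 x^{4} - 90 x^{3} + 270 x^{2} - 405 x + 243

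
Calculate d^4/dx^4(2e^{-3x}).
162 e^{- 3 x}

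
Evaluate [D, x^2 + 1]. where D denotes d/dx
2 x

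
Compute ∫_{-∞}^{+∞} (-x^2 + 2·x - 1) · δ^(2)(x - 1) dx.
-2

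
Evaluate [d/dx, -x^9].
- 9 x^{8}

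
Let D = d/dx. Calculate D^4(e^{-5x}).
625 e^{- 5 x}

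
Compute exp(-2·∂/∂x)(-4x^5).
- 4 x^{5} + 40 x^{4} - 160 x^{3} + 320 x^{2} - 320 x + 128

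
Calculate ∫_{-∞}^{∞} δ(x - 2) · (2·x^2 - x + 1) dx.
7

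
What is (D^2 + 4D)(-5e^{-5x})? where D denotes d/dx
- 25 e^{- 5 x}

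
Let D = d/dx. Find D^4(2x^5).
240 x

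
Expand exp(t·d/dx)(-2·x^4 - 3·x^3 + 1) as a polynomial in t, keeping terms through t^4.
- 2 t^{4} - t^{3} \left(8 x + 3\right) - 3 t^{2} x \left(4 x + 3\right) - t x^{2} \left(8 x + 9\right) - 2 x^{4} - 3 x^{3} + 1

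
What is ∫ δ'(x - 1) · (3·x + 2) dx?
-3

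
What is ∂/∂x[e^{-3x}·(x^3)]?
3 x^{2} \left(1 - x\right) e^{- 3 x}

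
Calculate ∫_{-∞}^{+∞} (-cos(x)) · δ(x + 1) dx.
- \cos{\left(1 \right)}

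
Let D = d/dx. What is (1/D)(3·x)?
\frac{3 x^{2}}{2}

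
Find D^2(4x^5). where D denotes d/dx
80 x^{3}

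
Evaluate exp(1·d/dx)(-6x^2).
- 6 x^{2} - 12 x - 6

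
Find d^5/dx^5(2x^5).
240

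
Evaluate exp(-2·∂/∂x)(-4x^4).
- 4 x^{4} + 32 x^{3} - 96 x^{2} + 128 x - 64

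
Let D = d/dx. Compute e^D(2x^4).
2 x^{4} + 8 x^{3} + 12 x^{2} + 8 x + 2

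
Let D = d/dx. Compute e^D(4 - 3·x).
1 - 3 x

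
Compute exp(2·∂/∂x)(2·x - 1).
2 x + 3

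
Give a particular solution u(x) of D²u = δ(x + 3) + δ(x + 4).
\frac{|x + 3|}{2} + \frac{|x + 4|}{2}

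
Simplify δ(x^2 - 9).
\frac{\delta(x - 3) + \delta(x + 3)}{6}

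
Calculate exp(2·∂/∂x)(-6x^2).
- 6 x^{2} - 24 x - 24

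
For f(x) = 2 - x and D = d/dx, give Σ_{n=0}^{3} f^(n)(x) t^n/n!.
- t - x + 2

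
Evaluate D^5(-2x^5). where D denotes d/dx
-240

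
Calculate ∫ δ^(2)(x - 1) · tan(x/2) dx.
\frac{\tan^{3}{\left(\frac{1}{2} \right)}}{2} + \frac{\tan{\left(\frac{1}{2} \right)}}{2}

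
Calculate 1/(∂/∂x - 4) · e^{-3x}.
- \frac{e^{- 3 x}}{7}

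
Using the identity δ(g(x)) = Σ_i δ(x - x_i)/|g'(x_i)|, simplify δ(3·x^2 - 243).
\frac{\delta(x - 9) + \delta(x + 9)}{54}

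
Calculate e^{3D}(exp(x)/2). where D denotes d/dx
\frac{e^{x + 3}}{2}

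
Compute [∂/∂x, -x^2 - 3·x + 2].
- 2 x - 3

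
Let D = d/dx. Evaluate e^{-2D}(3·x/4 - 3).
\frac{3 x}{4} - \frac{9}{2}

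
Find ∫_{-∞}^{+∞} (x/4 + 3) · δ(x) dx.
3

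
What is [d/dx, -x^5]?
- 5 x^{4}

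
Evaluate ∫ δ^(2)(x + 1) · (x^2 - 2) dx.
2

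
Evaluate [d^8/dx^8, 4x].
32\frac{d^{7}}{dx^{7}}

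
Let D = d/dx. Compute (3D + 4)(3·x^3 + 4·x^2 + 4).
12 x^{3} + 43 x^{2} + 24 x + 16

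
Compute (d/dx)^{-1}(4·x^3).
x^{4}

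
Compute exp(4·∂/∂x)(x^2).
x^{2} + 8 x + 16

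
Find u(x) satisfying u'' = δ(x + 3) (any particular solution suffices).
\frac{|x + 3|}{2}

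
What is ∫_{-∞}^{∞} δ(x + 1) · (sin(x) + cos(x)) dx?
- \sin{\left(1 \right)} + \cos{\left(1 \right)}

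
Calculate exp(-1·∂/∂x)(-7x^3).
- 7 x^{3} + 21 x^{2} - 21 x + 7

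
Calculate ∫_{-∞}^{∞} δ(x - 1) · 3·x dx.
3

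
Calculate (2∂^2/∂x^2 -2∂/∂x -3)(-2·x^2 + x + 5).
6 x^{2} + 5 x - 25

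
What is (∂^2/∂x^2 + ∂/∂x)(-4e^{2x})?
- 24 e^{2 x}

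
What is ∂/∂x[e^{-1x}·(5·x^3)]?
5 x^{2} \left(3 - x\right) e^{- x}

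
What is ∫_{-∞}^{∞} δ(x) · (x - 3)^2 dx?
9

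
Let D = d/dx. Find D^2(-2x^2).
-4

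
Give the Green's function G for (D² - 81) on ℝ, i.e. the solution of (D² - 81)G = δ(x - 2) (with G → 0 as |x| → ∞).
-\frac{e^{-9|x - 2|}}{18}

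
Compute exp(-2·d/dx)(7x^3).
7 x^{3} - 42 x^{2} + 84 x - 56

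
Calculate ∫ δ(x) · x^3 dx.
0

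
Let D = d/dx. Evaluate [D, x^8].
8 x^{7}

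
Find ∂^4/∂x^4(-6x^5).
- 720 x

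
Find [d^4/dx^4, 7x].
28\frac{d^{3}}{dx^{3}}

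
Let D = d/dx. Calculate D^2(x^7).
42 x^{5}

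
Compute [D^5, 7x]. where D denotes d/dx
35D^{4}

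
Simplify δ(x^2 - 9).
\frac{\delta(x - 3) + \delta(x + 3)}{6}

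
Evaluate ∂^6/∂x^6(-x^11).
- 332640 x^{5}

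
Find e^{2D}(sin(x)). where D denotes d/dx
\sin{\left(x + 2 \right)}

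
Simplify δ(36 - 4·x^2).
\frac{\delta(x - 3) + \delta(x + 3)}{24}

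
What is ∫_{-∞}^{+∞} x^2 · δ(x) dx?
0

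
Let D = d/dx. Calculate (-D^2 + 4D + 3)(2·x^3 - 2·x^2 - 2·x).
6 x^{3} + 18 x^{2} - 34 x - 4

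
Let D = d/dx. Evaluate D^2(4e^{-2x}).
16 e^{- 2 x}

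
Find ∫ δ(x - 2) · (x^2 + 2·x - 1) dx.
7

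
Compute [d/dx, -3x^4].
- 12 x^{3}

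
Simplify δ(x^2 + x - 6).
\frac{\delta(x + 3) + \delta(x - 2)}{5}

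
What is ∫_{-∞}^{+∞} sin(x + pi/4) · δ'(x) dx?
- \frac{\sqrt{2}}{2}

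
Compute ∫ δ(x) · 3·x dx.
0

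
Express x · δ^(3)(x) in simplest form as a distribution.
-3\delta^{(2)}(x)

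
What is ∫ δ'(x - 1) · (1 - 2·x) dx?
2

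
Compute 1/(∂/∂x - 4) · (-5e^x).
\frac{5 e^{x}}{3}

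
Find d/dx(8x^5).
40 x^{4}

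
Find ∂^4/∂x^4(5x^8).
8400 x^{4}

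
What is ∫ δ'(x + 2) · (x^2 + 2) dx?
4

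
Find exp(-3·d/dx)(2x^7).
2 x^{7} - 42 x^{6} + 378 x^{5} - 1890 x^{4} + 5670 x^{3} - 10206 x^{2} + 10206 x - 4374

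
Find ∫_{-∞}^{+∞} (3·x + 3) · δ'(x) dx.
-3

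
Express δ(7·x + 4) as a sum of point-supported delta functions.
\frac{\delta(x + 4/7)}{7}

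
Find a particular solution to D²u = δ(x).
\frac{|x|}{2}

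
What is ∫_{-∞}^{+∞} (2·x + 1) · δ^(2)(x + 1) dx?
0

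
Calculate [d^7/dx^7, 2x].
14\frac{d^{6}}{dx^{6}}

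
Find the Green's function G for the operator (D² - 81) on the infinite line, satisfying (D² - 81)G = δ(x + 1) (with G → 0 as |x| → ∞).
-\frac{e^{-9|x + 1|}}{18}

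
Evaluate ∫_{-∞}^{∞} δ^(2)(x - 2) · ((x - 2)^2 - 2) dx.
2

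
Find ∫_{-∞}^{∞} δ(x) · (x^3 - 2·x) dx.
0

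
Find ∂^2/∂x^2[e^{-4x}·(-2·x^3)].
4 x \left(- 8 x^{2} + 12 x - 3\right) e^{- 4 x}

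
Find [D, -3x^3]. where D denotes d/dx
- 9 x^{2}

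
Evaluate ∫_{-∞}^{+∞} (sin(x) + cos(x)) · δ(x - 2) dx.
\cos{\left(2 \right)} + \sin{\left(2 \right)}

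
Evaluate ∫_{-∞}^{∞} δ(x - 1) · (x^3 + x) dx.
2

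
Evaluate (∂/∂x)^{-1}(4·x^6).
\frac{4 x^{7}}{7}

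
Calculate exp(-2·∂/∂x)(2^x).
2^{x - 2}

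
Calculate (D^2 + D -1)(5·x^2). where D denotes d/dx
- 5 x^{2} + 10 x + 10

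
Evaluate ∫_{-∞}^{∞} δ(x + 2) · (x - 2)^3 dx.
-64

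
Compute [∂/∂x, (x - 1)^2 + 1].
2 x - 2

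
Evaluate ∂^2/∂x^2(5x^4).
60 x^{2}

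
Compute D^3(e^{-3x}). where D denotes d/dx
- 27 e^{- 3 x}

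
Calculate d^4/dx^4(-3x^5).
- 360 x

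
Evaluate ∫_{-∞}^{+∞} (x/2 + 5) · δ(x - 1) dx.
\frac{11}{2}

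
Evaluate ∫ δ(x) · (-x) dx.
0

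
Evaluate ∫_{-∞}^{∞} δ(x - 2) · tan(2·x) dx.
\tan{\left(4 \right)}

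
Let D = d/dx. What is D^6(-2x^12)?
- 1330560 x^{6}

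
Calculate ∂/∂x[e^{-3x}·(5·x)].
5 \left(1 - 3 x\right) e^{- 3 x}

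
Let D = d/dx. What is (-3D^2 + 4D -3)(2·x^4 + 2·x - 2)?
- 6 x^{4} + 32 x^{3} - 72 x^{2} - 6 x + 14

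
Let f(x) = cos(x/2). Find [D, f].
- \frac{\sin{\left(\frac{x}{2} \right)}}{2}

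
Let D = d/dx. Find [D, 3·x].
3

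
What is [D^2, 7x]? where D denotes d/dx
14D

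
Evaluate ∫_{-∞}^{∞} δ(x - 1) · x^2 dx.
1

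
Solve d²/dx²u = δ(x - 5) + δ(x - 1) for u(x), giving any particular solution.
\frac{|x - 5|}{2} + \frac{|x - 1|}{2}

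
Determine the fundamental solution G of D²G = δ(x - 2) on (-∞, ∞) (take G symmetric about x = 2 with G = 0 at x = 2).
\frac{|x - 2|}{2}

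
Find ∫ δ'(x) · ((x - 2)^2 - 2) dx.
4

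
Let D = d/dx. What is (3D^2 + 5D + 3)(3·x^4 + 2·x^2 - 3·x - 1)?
9 x^{4} + 60 x^{3} + 114 x^{2} + 11 x - 6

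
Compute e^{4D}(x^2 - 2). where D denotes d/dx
x^{2} + 8 x + 14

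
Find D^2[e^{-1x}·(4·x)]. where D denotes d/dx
4 \left(x - 2\right) e^{- x}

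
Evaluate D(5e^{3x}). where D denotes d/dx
15 e^{3 x}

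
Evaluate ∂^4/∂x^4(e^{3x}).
81 e^{3 x}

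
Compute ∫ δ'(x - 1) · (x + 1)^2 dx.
-4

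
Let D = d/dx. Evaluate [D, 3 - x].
-1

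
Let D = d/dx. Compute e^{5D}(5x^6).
5 x^{6} + 150 x^{5} + 1875 x^{4} + 12500 x^{3} + 46875 x^{2} + 93750 x + 78125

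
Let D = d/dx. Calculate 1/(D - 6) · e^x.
- \frac{e^{x}}{5}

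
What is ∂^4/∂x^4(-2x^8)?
- 3360 x^{4}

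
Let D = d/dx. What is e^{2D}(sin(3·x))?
\sin{\left(3 x + 6 \right)}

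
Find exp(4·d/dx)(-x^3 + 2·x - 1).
- x^{3} - 12 x^{2} - 46 x - 57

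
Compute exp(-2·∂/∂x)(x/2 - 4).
\frac{x}{2} - 5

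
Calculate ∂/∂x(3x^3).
9 x^{2}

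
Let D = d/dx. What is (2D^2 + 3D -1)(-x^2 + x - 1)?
x \left(x - 7\right)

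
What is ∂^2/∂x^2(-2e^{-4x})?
- 32 e^{- 4 x}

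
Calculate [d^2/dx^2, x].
2\frac{d}{dx}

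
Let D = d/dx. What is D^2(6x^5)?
120 x^{3}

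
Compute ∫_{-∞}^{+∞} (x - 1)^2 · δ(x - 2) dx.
1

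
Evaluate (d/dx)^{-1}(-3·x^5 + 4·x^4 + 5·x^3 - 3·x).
- \frac{x^{6}}{2} + \frac{4 x^{5}}{5} + \frac{5 x^{4}}{4} - \frac{3 x^{2}}{2}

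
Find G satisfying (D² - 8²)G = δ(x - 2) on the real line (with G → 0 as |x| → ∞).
-\frac{e^{-8|x - 2|}}{16}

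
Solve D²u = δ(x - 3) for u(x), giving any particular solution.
\frac{|x - 3|}{2}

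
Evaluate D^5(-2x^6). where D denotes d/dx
- 1440 x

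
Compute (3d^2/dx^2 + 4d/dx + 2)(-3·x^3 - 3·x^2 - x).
- 6 x^{3} - 42 x^{2} - 80 x - 22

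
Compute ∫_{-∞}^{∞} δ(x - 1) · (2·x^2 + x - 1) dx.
2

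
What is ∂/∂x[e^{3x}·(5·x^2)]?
5 x \left(3 x + 2\right) e^{3 x}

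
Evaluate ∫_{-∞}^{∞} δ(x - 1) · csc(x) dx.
\csc{\left(1 \right)}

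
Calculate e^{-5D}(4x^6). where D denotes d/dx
4 x^{6} - 120 x^{5} + 1500 x^{4} - 10000 x^{3} + 37500 x^{2} - 75000 x + 62500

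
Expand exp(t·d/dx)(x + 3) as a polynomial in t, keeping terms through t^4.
t + x + 3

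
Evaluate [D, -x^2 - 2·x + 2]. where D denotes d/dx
- 2 x - 2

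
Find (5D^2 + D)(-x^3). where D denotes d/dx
3 x \left(- x - 10\right)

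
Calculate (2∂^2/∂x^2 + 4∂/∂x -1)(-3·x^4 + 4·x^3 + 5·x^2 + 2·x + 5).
3 x^{4} - 52 x^{3} - 29 x^{2} + 86 x + 23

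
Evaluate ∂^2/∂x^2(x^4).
12 x^{2}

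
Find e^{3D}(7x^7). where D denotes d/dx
7 x^{7} + 147 x^{6} + 1323 x^{5} + 6615 x^{4} + 19845 x^{3} + 35721 x^{2} + 35721 x + 15309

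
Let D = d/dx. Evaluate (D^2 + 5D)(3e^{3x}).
72 e^{3 x}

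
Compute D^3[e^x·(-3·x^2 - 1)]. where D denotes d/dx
\left(- 3 x^{2} - 18 x - 19\right) e^{x}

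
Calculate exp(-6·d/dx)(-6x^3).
- 6 x^{3} + 108 x^{2} - 648 x + 1296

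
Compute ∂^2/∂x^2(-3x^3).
- 18 x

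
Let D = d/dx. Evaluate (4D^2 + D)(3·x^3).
9 x \left(x + 8\right)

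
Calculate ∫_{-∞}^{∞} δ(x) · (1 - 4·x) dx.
1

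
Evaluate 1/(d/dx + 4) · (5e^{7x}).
\frac{5 e^{7 x}}{11}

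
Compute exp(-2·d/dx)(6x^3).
6 x^{3} - 36 x^{2} + 72 x - 48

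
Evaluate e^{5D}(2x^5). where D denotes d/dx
2 x^{5} + 50 x^{4} + 500 x^{3} + 2500 x^{2} + 6250 x + 6250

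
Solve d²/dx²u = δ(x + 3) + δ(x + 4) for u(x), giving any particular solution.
\frac{|x + 3|}{2} + \frac{|x + 4|}{2}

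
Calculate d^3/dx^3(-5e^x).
- 5 e^{x}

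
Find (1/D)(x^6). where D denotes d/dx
\frac{x^{7}}{7}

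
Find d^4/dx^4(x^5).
120 x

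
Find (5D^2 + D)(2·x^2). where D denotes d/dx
4 x + 20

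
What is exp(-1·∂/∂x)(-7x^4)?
- 7 x^{4} + 28 x^{3} - 42 x^{2} + 28 x - 7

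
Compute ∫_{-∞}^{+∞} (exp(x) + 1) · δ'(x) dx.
-1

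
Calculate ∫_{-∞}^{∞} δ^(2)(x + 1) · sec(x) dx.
\left(1 + 2 \tan^{2}{\left(1 \right)}\right) \sec{\left(1 \right)}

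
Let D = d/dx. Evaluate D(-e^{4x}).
- 4 e^{4 x}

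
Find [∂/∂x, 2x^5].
10 x^{4}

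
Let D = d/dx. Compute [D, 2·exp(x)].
2 e^{x}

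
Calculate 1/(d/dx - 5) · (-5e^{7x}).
- \frac{5 e^{7 x}}{2}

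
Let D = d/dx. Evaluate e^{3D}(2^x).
2^{x + 3}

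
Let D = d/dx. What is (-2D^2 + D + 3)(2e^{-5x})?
- 104 e^{- 5 x}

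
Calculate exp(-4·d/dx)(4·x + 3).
4 x - 13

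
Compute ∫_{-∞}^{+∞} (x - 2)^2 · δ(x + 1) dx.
9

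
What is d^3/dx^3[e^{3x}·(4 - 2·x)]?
54 \left(1 - x\right) e^{3 x}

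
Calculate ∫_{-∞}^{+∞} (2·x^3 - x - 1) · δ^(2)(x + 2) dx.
-24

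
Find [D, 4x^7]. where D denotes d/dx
28 x^{6}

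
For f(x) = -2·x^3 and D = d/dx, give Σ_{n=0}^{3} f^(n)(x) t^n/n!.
- 2 t^{3} - 6 t^{2} x - 6 t x^{2} - 2 x^{3}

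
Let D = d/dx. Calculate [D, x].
1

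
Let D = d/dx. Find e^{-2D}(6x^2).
6 x^{2} - 24 x + 24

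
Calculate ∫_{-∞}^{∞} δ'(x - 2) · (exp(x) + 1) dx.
- e^{2}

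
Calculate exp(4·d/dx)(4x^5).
4 x^{5} + 80 x^{4} + 640 x^{3} + 2560 x^{2} + 5120 x + 4096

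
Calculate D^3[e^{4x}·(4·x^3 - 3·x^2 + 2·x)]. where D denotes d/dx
\left(256 x^{3} + 384 x^{2} + 128 x + 48\right) e^{4 x}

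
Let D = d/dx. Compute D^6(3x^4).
0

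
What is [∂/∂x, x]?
1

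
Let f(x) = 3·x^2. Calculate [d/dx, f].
6 x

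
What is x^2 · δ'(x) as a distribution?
0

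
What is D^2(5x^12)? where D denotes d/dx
660 x^{10}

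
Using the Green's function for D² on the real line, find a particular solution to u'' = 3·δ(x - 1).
\frac{3|x - 1|}{2}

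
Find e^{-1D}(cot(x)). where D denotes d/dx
\cot{\left(x - 1 \right)}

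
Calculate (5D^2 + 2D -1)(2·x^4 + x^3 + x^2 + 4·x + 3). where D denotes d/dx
- 2 x^{4} + 15 x^{3} + 125 x^{2} + 30 x + 15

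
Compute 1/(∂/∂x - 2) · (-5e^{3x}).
- 5 e^{3 x}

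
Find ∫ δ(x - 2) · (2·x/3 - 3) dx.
- \frac{5}{3}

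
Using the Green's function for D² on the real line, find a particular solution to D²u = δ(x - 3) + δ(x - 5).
\frac{|x - 3|}{2} + \frac{|x - 5|}{2}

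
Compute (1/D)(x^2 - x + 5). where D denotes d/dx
\frac{x^{3}}{3} - \frac{x^{2}}{2} + 5 x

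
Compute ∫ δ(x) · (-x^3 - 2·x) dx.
0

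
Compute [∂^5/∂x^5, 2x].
10\frac{d^{4}}{dx^{4}}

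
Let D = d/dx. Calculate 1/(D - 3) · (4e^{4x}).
4 e^{4 x}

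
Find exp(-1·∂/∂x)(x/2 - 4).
\frac{x}{2} - \frac{9}{2}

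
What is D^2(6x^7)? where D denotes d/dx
252 x^{5}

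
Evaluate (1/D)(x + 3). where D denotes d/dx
\frac{x^{2}}{2} + 3 x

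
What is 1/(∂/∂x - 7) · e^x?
- \frac{e^{x}}{6}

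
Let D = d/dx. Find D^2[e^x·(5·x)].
5 \left(x + 2\right) e^{x}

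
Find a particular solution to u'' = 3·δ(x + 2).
\frac{3|x + 2|}{2}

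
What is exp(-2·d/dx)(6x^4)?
6 x^{4} - 48 x^{3} + 144 x^{2} - 192 x + 96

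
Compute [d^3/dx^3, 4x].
12\frac{d^{2}}{dx^{2}}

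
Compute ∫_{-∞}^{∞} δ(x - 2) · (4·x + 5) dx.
13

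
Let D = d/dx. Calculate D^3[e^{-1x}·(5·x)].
5 \left(3 - x\right) e^{- x}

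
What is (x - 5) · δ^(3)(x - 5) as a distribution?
-3\delta^{(2)}(x - 5)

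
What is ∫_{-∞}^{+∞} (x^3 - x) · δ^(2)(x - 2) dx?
12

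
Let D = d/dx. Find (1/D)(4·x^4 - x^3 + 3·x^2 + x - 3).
\frac{4 x^{5}}{5} - \frac{x^{4}}{4} + x^{3} + \frac{x^{2}}{2} - 3 x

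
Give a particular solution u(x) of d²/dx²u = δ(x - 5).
\frac{|x - 5|}{2}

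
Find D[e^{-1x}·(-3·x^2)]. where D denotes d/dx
3 x \left(x - 2\right) e^{- x}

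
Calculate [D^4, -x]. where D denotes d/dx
-4D^{3}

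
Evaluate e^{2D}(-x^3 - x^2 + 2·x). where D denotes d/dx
- x^{3} - 7 x^{2} - 14 x - 8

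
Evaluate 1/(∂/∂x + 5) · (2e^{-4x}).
2 e^{- 4 x}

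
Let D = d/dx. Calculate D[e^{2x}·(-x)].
\left(- 2 x - 1\right) e^{2 x}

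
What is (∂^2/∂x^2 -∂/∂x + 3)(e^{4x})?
15 e^{4 x}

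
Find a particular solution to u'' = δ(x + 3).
\frac{|x + 3|}{2}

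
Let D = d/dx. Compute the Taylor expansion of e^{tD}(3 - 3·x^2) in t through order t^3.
- 3 t^{2} - 6 t x - 3 x^{2} + 3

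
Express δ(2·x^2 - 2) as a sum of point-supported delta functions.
\frac{\delta(x - 1) + \delta(x + 1)}{4}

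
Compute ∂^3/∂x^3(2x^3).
12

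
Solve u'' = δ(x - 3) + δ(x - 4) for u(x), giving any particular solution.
\frac{|x - 3|}{2} + \frac{|x - 4|}{2}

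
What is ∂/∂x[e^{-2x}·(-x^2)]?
2 x \left(x - 1\right) e^{- 2 x}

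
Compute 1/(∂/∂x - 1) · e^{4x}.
\frac{e^{4 x}}{3}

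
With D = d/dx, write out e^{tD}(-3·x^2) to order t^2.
- 3 t^{2} - 6 t x - 3 x^{2}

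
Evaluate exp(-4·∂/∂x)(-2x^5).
- 2 x^{5} + 40 x^{4} - 320 x^{3} + 1280 x^{2} - 2560 x + 2048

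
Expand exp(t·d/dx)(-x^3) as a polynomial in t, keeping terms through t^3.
- t^{3} - 3 t^{2} x - 3 t x^{2} - x^{3}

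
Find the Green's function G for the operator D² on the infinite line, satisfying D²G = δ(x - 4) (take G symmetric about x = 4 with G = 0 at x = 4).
\frac{|x - 4|}{2}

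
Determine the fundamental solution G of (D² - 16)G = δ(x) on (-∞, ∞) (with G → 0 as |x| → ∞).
-\frac{e^{-4|x|}}{8}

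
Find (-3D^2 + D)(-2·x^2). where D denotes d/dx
12 - 4 x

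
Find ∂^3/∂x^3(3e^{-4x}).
- 192 e^{- 4 x}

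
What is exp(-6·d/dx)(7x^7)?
7 x^{7} - 294 x^{6} + 5292 x^{5} - 52920 x^{4} + 317520 x^{3} - 1143072 x^{2} + 2286144 x - 1959552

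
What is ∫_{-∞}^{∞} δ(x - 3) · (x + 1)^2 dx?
16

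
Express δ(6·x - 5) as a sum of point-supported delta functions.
\frac{\delta(x - 5/6)}{6}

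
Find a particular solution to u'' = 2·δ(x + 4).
|x + 4|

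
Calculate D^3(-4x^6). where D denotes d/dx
- 480 x^{3}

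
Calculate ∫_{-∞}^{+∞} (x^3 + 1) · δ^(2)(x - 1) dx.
6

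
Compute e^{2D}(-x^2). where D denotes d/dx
- x^{2} - 4 x - 4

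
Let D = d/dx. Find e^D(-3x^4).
- 3 x^{4} - 12 x^{3} - 18 x^{2} - 12 x - 3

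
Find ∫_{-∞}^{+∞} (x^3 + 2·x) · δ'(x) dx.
-2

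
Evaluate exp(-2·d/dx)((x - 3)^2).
x^{2} - 10 x + 25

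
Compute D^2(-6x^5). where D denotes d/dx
- 120 x^{3}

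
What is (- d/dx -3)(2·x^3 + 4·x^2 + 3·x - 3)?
- 6 x^{3} - 18 x^{2} - 17 x + 6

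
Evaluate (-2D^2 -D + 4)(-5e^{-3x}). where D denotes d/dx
55 e^{- 3 x}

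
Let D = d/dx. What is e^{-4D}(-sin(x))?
- \sin{\left(x - 4 \right)}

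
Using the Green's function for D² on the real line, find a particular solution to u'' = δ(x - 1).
\frac{|x - 1|}{2}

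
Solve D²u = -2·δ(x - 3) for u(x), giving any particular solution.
-|x - 3|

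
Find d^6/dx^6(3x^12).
1995840 x^{6}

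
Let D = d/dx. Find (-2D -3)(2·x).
- 6 x - 4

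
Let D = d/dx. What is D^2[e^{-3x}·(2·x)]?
6 \left(3 x - 2\right) e^{- 3 x}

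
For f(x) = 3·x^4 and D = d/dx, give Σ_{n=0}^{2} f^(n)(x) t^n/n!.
3 x^{2} \left(6 t^{2} + 4 t x + x^{2}\right)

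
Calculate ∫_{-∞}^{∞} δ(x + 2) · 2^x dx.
\frac{1}{4}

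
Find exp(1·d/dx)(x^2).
x^{2} + 2 x + 1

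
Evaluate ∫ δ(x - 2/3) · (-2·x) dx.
- \frac{4}{3}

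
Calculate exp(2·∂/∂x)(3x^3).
3 x^{3} + 18 x^{2} + 36 x + 24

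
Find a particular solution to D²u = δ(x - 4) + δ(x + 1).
\frac{|x - 4|}{2} + \frac{|x + 1|}{2}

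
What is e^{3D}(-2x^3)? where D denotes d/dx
- 2 x^{3} - 18 x^{2} - 54 x - 54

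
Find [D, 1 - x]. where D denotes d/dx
-1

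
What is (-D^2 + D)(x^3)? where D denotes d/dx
3 x \left(x - 2\right)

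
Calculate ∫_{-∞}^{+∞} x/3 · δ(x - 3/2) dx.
\frac{1}{2}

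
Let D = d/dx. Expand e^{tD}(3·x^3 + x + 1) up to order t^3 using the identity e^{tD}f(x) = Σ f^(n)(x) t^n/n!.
3 t^{3} + 9 t^{2} x + t \left(9 x^{2} + 1\right) + 3 x^{3} + x + 1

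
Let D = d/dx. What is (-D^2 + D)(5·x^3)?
15 x \left(x - 2\right)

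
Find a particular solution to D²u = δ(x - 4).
\frac{|x - 4|}{2}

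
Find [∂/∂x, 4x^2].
8 x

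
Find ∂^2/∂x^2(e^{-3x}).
9 e^{- 3 x}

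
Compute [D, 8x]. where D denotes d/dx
8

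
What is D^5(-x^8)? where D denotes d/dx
- 6720 x^{3}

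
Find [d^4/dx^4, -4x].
-16\frac{d^{3}}{dx^{3}}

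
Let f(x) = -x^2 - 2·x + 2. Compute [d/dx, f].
- 2 x - 2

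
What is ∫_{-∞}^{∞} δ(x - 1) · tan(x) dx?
\tan{\left(1 \right)}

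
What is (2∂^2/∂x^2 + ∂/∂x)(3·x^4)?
12 x^{2} \left(x + 6\right)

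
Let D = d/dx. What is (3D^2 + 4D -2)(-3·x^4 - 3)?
6 x^{4} - 48 x^{3} - 108 x^{2} + 6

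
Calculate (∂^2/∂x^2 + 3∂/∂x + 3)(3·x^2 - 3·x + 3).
9 x^{2} + 9 x + 6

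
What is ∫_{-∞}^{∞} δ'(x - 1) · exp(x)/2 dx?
- \frac{e}{2}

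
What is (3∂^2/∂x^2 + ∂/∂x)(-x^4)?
4 x^{2} \left(- x - 9\right)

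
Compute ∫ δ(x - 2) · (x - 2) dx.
0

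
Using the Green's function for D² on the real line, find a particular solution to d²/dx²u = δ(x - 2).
\frac{|x - 2|}{2}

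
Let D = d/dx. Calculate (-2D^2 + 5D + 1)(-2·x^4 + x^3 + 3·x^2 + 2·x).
- 2 x^{4} - 39 x^{3} + 66 x^{2} + 20 x - 2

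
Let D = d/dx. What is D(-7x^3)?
- 21 x^{2}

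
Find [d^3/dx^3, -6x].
-18\frac{d^{2}}{dx^{2}}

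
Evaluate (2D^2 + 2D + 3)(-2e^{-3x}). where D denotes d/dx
- 30 e^{- 3 x}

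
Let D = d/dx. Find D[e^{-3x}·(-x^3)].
3 x^{2} \left(x - 1\right) e^{- 3 x}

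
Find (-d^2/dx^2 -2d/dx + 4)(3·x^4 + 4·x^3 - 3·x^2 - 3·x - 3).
4 x \left(3 x^{3} - 2 x^{2} - 18 x - 6\right)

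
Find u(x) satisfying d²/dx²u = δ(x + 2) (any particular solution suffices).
\frac{|x + 2|}{2}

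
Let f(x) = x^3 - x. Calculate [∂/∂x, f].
3 x^{2} - 1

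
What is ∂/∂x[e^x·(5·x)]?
5 \left(x + 1\right) e^{x}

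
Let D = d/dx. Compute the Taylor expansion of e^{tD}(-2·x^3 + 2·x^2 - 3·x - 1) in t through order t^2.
- t^{2} \left(6 x - 2\right) - t \left(6 x^{2} - 4 x + 3\right) - 2 x^{3} + 2 x^{2} - 3 x - 1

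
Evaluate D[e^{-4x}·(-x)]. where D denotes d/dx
\left(4 x - 1\right) e^{- 4 x}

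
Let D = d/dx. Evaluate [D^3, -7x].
-21D^{2}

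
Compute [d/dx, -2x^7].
- 14 x^{6}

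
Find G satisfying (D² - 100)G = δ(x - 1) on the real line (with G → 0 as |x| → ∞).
-\frac{e^{-10|x - 1|}}{20}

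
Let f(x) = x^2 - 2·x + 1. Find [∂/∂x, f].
2 x - 2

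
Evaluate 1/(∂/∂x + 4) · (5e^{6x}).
\frac{e^{6 x}}{2}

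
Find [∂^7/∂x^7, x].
7\frac{d^{6}}{dx^{6}}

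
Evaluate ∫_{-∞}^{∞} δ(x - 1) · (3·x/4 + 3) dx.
\frac{15}{4}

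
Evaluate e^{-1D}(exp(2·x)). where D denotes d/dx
e^{2 x - 2}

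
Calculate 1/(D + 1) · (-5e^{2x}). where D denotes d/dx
- \frac{5 e^{2 x}}{3}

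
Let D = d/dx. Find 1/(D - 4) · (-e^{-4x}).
\frac{e^{- 4 x}}{8}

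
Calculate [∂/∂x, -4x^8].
- 32 x^{7}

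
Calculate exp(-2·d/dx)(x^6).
x^{6} - 12 x^{5} + 60 x^{4} - 160 x^{3} + 240 x^{2} - 192 x + 64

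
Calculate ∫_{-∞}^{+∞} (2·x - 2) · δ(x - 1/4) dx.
- \frac{3}{2}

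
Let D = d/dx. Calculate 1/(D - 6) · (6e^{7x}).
6 e^{7 x}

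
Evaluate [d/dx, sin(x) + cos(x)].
- \sin{\left(x \right)} + \cos{\left(x \right)}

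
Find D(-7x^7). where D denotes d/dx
- 49 x^{6}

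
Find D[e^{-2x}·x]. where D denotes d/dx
\left(1 - 2 x\right) e^{- 2 x}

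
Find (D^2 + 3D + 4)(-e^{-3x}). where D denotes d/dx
- 4 e^{- 3 x}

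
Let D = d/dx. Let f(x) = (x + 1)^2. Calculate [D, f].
2 x + 2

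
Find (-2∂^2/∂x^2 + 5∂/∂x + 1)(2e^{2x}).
6 e^{2 x}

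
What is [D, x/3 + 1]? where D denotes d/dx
\frac{1}{3}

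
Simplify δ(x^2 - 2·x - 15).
\frac{\delta(x + 3) + \delta(x - 5)}{8}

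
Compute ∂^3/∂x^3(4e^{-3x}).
- 108 e^{- 3 x}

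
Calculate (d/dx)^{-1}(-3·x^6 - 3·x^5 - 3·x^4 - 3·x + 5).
- \frac{3 x^{7}}{7} - \frac{x^{6}}{2} - \frac{3 x^{5}}{5} - \frac{3 x^{2}}{2} + 5 x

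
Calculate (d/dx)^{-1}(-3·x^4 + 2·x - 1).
- \frac{3 x^{5}}{5} + x^{2} - x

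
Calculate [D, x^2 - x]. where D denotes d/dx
2 x - 1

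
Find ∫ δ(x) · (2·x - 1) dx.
-1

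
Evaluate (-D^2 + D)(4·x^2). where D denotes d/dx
8 x - 8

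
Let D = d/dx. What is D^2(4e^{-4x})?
64 e^{- 4 x}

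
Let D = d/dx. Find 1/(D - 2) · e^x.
- e^{x}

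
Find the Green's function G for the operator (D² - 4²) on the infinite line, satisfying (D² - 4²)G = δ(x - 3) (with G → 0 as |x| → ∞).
-\frac{e^{-4|x - 3|}}{8}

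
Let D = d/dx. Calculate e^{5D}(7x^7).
7 x^{7} + 245 x^{6} + 3675 x^{5} + 30625 x^{4} + 153125 x^{3} + 459375 x^{2} + 765625 x + 546875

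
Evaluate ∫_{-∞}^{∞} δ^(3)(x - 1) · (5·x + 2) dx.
0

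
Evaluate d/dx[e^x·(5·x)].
5 \left(x + 1\right) e^{x}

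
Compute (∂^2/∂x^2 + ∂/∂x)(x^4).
4 x^{2} \left(x + 3\right)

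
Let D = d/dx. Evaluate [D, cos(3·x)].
- 3 \sin{\left(3 x \right)}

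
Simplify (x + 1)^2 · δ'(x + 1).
0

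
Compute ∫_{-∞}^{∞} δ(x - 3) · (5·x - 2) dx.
13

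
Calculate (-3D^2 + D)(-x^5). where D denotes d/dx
5 x^{3} \left(12 - x\right)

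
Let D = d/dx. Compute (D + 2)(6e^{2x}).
24 e^{2 x}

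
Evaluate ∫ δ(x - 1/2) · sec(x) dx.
\sec{\left(\frac{1}{2} \right)}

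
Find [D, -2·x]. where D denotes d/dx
-2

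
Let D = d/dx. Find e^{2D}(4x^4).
4 x^{4} + 32 x^{3} + 96 x^{2} + 128 x + 64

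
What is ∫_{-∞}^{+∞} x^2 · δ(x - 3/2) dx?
\frac{9}{4}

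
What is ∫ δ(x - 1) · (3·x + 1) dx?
4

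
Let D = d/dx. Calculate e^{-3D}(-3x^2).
- 3 x^{2} + 18 x - 27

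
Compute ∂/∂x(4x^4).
16 x^{3}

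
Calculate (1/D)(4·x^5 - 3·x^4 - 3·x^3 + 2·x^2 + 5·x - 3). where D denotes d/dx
\frac{2 x^{6}}{3} - \frac{3 x^{5}}{5} - \frac{3 x^{4}}{4} + \frac{2 x^{3}}{3} + \frac{5 x^{2}}{2} - 3 x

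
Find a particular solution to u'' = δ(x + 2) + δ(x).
\frac{|x + 2|}{2} + \frac{|x|}{2}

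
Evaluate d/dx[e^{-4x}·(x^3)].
x^{2} \left(3 - 4 x\right) e^{- 4 x}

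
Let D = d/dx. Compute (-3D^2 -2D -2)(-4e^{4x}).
232 e^{4 x}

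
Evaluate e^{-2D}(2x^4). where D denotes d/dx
2 x^{4} - 16 x^{3} + 48 x^{2} - 64 x + 32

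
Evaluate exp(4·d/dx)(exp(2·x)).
e^{2 x + 8}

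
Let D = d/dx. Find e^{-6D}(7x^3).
7 x^{3} - 126 x^{2} + 756 x - 1512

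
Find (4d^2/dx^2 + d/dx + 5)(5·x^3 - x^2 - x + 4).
25 x^{3} + 10 x^{2} + 113 x + 11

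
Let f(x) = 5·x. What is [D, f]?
5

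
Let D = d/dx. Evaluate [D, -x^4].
- 4 x^{3}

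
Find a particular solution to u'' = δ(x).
\frac{|x|}{2}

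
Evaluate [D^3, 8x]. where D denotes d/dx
24D^{2}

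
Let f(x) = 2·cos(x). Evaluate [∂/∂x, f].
- 2 \sin{\left(x \right)}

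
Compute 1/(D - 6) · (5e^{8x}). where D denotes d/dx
\frac{5 e^{8 x}}{2}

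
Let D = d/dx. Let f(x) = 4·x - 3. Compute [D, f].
4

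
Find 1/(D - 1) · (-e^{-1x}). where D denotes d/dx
\frac{e^{- x}}{2}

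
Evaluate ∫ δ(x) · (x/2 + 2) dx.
2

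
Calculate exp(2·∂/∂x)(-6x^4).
- 6 x^{4} - 48 x^{3} - 144 x^{2} - 192 x - 96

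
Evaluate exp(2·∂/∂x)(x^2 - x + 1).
x^{2} + 3 x + 3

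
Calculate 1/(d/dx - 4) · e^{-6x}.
- \frac{e^{- 6 x}}{10}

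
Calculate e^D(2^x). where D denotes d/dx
2^{x + 1}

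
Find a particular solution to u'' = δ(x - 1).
\frac{|x - 1|}{2}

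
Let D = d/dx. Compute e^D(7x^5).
7 x^{5} + 35 x^{4} + 70 x^{3} + 70 x^{2} + 35 x + 7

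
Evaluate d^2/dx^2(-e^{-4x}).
- 16 e^{- 4 x}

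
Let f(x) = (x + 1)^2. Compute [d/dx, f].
2 x + 2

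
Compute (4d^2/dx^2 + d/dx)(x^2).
2 x + 8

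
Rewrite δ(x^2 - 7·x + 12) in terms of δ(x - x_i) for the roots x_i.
\frac{\delta(x - 3) + \delta(x - 4)}{1}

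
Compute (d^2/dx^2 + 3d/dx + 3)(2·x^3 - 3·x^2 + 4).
6 x^{3} + 9 x^{2} - 6 x + 6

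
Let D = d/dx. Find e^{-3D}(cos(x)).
\cos{\left(x - 3 \right)}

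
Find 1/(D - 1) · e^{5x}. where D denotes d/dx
\frac{e^{5 x}}{4}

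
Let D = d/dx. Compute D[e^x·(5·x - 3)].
\left(5 x + 2\right) e^{x}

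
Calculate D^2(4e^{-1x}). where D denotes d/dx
4 e^{- x}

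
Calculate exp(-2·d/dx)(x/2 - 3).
\frac{x}{2} - 4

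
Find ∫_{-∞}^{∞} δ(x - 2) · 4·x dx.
8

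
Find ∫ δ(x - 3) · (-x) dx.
-3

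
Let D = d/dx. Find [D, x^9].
9 x^{8}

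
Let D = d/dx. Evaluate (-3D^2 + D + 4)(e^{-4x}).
- 48 e^{- 4 x}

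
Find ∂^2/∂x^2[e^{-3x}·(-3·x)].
9 \left(2 - 3 x\right) e^{- 3 x}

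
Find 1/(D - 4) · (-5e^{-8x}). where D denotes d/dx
\frac{5 e^{- 8 x}}{12}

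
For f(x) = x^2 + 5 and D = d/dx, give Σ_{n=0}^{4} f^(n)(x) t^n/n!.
t^{2} + 2 t x + x^{2} + 5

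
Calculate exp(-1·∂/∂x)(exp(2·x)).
e^{2 x - 2}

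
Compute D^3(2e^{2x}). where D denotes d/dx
16 e^{2 x}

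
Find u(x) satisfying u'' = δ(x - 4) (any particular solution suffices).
\frac{|x - 4|}{2}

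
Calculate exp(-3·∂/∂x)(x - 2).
x - 5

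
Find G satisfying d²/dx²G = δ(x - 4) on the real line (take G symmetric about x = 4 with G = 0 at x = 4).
\frac{|x - 4|}{2}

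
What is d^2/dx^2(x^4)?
12 x^{2}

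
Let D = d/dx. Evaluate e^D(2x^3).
2 x^{3} + 6 x^{2} + 6 x + 2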